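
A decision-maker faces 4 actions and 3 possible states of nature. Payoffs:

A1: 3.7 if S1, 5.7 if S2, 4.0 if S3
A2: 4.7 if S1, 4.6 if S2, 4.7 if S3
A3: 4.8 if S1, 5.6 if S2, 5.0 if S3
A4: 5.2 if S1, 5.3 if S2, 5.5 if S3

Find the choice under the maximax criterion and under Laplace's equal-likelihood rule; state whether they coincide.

Row maxima: A1=5.7, A2=4.7, A3=5.6, A4=5.5
Best best-case = 5.7 → A1.
Row averages: A1=67/15, A2=14/3, A3=77/15, A4=16/3
Highest average = 16/3 → A4.

maximax → A1; laplace → A4 (disagree)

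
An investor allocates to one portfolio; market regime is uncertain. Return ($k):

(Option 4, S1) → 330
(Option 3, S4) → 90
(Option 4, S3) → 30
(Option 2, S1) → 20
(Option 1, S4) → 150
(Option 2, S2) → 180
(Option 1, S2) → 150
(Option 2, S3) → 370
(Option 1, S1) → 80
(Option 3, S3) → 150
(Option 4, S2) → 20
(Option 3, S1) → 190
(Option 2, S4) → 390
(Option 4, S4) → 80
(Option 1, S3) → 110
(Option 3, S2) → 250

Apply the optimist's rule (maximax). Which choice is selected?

Option 2

Row maxima: Option 1=150, Option 2=390, Option 3=250, Option 4=330
Best best-case = 390 → Option 2.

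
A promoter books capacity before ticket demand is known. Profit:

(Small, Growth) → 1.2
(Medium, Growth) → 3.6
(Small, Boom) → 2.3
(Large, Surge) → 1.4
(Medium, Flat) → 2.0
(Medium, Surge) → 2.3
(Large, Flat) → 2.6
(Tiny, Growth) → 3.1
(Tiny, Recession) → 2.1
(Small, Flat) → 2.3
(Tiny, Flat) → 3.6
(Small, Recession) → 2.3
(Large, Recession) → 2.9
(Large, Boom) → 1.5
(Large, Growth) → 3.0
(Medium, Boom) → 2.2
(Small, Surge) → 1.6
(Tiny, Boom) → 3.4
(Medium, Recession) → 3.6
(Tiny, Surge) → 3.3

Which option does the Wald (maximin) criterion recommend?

Row minima: Tiny=2.1, Small=1.2, Medium=2.0, Large=1.4
Best worst-case = 2.1 → Tiny.

Tiny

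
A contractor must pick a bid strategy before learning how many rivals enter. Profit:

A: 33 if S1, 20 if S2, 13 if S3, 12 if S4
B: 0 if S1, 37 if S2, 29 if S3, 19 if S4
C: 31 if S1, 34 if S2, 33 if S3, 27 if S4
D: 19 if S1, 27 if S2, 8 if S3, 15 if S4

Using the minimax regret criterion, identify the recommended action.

C

Column bests: S1=33, S2=37, S3=33, S4=27.
A regrets: 0, 17, 20, 15 → max 20
B regrets: 33, 0, 4, 8 → max 33
C regrets: 2, 3, 0, 0 → max 3
D regrets: 14, 10, 25, 12 → max 25
Smallest max regret = 3 → C.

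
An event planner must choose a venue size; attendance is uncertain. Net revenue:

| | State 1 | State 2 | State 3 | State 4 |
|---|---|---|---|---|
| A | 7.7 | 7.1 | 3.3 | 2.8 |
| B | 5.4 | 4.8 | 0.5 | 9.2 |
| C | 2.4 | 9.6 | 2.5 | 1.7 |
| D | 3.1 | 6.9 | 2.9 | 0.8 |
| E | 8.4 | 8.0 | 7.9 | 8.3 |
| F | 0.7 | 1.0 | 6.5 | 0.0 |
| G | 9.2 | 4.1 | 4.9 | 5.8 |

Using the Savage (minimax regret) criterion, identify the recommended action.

E

Column bests: State 1=9.2, State 2=9.6, State 3=7.9, State 4=9.2.
A regrets: 1.5, 2.5, 4.6, 6.4 → max 6.4
B regrets: 3.8, 4.8, 7.4, 0.0 → max 7.4
C regrets: 6.8, 0.0, 5.4, 7.5 → max 7.5
D regrets: 6.1, 2.7, 5.0, 8.4 → max 8.4
E regrets: 0.8, 1.6, 0.0, 0.9 → max 1.6
F regrets: 8.5, 8.6, 1.4, 9.2 → max 9.2
G regrets: 0.0, 5.5, 3.0, 3.4 → max 5.5
Smallest max regret = 1.6 → E.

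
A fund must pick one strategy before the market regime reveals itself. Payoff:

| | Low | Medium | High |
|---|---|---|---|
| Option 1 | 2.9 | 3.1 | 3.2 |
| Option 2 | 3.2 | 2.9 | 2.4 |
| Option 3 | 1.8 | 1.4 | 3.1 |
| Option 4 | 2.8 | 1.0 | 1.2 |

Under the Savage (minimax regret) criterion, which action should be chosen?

Column bests: Low=3.2, Medium=3.1, High=3.2.
Option 1 regrets: 0.3, 0.0, 0.0 → max 0.3
Option 2 regrets: 0.0, 0.2, 0.8 → max 0.8
Option 3 regrets: 1.4, 1.7, 0.1 → max 1.7
Option 4 regrets: 0.4, 2.1, 2.0 → max 2.1
Smallest max regret = 0.3 → Option 1.

Option 1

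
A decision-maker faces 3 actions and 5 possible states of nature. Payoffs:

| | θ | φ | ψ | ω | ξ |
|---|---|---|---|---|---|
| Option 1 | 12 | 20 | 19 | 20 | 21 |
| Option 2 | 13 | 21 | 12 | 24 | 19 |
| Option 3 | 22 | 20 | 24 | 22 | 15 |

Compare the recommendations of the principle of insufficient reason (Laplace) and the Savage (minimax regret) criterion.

laplace → Option 3; minimax regret → Option 3 (agree)

Row averages: Option 1=18.4, Option 2=17.8, Option 3=20.6
Highest average = 20.6 → Option 3.
Column bests: θ=22, φ=21, ψ=24, ω=24, ξ=21.
Option 1 regrets: 10, 1, 5, 4, 0 → max 10
Option 2 regrets: 9, 0, 12, 0, 2 → max 12
Option 3 regrets: 0, 1, 0, 2, 6 → max 6
Smallest max regret = 6 → Option 3.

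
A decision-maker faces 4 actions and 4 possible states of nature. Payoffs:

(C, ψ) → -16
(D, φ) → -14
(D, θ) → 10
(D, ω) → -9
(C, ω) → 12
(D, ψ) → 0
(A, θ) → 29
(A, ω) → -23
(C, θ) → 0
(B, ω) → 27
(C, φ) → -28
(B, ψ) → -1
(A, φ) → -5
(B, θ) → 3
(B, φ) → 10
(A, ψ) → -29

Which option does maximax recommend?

Row maxima: A=29, B=27, C=12, D=10
Best best-case = 29 → A.

A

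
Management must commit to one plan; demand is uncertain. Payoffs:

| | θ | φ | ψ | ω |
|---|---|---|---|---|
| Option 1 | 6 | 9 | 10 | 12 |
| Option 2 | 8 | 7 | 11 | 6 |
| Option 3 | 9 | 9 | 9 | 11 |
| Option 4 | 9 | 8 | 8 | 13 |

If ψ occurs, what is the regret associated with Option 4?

3

Best payoff under ψ is 11.
Regret = 11 − 8 = 3.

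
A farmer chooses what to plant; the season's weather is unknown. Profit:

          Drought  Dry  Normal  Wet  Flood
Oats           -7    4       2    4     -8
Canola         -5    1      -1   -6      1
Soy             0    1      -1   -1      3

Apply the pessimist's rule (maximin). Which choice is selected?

Soy

Row minima: Oats=-8, Canola=-6, Soy=-1
Best worst-case = -1 → Soy.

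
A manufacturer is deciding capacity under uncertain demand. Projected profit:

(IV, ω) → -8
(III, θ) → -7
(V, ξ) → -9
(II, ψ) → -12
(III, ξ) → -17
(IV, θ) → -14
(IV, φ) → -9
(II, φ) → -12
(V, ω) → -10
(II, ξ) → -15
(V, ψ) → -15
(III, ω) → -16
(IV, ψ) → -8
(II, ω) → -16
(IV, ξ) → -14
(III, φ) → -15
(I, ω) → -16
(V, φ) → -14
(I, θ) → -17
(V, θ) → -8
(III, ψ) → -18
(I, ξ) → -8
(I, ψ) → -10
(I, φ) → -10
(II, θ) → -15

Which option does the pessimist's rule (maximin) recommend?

IV

Row minima: I=-17, II=-16, III=-18, IV=-14, V=-15
Best worst-case = -14 → IV.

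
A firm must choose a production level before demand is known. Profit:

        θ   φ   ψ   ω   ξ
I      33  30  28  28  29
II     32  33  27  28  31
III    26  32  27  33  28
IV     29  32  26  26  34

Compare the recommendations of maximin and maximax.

Row minima: I=28, II=27, III=26, IV=26
Best worst-case = 28 → I.
Row maxima: I=33, II=33, III=33, IV=34
Best best-case = 34 → IV.

maximin → I; maximax → IV (disagree)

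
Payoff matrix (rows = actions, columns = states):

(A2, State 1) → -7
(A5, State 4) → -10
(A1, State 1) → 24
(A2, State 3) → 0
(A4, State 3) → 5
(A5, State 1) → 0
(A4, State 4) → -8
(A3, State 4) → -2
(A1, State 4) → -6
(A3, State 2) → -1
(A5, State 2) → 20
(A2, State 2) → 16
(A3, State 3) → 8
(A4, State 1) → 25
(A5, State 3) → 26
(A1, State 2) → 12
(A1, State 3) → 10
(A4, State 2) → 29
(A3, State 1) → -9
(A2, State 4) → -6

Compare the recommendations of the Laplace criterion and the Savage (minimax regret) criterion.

laplace → A4; minimax regret → A1 (disagree)

Row averages: A1=10, A2=0.75, A3=-1, A4=12.75, A5=9
Highest average = 12.75 → A4.
Column bests: State 1=25, State 2=29, State 3=26, State 4=-2.
A1 regrets: 1, 17, 16, 4 → max 17
A2 regrets: 32, 13, 26, 4 → max 32
A3 regrets: 34, 30, 18, 0 → max 34
A4 regrets: 0, 0, 21, 6 → max 21
A5 regrets: 25, 9, 0, 8 → max 25
Smallest max regret = 17 → A1.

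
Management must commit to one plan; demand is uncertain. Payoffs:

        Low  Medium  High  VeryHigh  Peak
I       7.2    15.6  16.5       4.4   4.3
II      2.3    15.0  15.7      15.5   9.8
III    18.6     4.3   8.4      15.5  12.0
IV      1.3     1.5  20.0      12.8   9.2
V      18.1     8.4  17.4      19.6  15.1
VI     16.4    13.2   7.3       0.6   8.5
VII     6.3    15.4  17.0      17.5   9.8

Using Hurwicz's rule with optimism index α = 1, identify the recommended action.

I: 1·16.5 + 0·4.3 = 16.5
II: 1·15.7 + 0·2.3 = 15.7
III: 1·18.6 + 0·4.3 = 18.6
IV: 1·20.0 + 0·1.3 = 20
V: 1·19.6 + 0·8.4 = 19.6
VI: 1·16.4 + 0·0.6 = 16.4
VII: 1·17.5 + 0·6.3 = 17.5
Highest Hurwicz score = 20 → IV.

IV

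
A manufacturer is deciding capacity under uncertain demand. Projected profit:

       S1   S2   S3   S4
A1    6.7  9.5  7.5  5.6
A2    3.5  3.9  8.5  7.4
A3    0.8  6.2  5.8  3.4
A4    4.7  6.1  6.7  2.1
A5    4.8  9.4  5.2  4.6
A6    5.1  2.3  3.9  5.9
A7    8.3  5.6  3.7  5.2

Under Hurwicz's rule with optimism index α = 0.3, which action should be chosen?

A1: 0.3·9.5 + 0.7·5.6 = 6.77
A2: 0.3·8.5 + 0.7·3.5 = 5
A3: 0.3·6.2 + 0.7·0.8 = 2.42
A4: 0.3·6.7 + 0.7·2.1 = 3.48
A5: 0.3·9.4 + 0.7·4.6 = 6.04
A6: 0.3·5.9 + 0.7·2.3 = 3.38
A7: 0.3·8.3 + 0.7·3.7 = 5.08
Highest Hurwicz score = 6.77 → A1.

A1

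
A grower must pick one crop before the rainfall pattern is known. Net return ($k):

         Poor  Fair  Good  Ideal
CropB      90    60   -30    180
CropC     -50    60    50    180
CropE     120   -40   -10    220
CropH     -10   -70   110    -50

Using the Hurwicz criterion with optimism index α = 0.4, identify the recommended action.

CropE

CropB: 0.4·180 + 0.6·(-30) = 54
CropC: 0.4·180 + 0.6·(-50) = 42
CropE: 0.4·220 + 0.6·(-40) = 64
CropH: 0.4·110 + 0.6·(-70) = 2
Highest Hurwicz score = 64 → CropE.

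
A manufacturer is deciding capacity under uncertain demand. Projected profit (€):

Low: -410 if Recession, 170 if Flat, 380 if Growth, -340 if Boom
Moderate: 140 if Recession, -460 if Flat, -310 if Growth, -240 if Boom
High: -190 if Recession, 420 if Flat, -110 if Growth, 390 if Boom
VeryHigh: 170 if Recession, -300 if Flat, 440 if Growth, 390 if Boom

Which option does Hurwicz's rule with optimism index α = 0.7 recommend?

High

Low: 0.7·380 + 0.3·(-410) = 143
Moderate: 0.7·140 + 0.3·(-460) = -40
High: 0.7·420 + 0.3·(-190) = 237
VeryHigh: 0.7·440 + 0.3·(-300) = 218
Highest Hurwicz score = 237 → High.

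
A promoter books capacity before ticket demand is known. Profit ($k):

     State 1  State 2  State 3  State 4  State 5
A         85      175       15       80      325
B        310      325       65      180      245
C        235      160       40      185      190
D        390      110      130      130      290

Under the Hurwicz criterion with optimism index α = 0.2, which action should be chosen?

A: 0.2·325 + 0.8·15 = 77
B: 0.2·325 + 0.8·65 = 117
C: 0.2·235 + 0.8·40 = 79
D: 0.2·390 + 0.8·110 = 166
Highest Hurwicz score = 166 → D.

D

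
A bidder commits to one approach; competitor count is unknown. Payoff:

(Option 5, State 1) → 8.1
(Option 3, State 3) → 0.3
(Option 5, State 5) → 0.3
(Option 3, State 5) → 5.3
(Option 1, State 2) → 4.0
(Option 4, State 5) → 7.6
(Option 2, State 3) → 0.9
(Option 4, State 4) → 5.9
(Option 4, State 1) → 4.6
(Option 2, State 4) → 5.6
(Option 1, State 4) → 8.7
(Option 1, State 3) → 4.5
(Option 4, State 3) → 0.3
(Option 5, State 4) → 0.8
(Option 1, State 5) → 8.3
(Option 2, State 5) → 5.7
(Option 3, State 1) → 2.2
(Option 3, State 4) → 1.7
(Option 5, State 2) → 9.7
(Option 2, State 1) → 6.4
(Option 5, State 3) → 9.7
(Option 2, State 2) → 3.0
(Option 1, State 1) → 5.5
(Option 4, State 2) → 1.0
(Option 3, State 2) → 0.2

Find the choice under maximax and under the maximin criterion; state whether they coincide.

Row maxima: Option 1=8.7, Option 2=6.4, Option 3=5.3, Option 4=7.6, Option 5=9.7
Best best-case = 9.7 → Option 5.
Row minima: Option 1=4.0, Option 2=0.9, Option 3=0.2, Option 4=0.3, Option 5=0.3
Best worst-case = 4.0 → Option 1.

maximax → Option 5; maximin → Option 1 (disagree)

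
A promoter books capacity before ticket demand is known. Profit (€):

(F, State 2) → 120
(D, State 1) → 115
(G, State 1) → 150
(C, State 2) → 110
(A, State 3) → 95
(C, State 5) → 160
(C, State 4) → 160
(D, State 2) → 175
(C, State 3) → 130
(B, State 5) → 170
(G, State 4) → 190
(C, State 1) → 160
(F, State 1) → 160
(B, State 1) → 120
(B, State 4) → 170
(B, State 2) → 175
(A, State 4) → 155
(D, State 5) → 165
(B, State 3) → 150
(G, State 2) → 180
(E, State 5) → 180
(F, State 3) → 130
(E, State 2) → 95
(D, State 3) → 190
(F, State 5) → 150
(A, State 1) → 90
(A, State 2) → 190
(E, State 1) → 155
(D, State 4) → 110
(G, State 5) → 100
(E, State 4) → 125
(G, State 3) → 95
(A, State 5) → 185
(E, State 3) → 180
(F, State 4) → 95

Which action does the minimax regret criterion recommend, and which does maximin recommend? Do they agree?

Column bests: State 1=160, State 2=190, State 3=190, State 4=190, State 5=185.
A regrets: 70, 0, 95, 35, 0 → max 95
B regrets: 40, 15, 40, 20, 15 → max 40
C regrets: 0, 80, 60, 30, 25 → max 80
D regrets: 45, 15, 0, 80, 20 → max 80
E regrets: 5, 95, 10, 65, 5 → max 95
F regrets: 0, 70, 60, 95, 35 → max 95
G regrets: 10, 10, 95, 0, 85 → max 95
Smallest max regret = 40 → B.
Row minima: A=90, B=120, C=110, D=110, E=95, F=95, G=95
Best worst-case = 120 → B.

minimax regret → B; maximin → B (agree)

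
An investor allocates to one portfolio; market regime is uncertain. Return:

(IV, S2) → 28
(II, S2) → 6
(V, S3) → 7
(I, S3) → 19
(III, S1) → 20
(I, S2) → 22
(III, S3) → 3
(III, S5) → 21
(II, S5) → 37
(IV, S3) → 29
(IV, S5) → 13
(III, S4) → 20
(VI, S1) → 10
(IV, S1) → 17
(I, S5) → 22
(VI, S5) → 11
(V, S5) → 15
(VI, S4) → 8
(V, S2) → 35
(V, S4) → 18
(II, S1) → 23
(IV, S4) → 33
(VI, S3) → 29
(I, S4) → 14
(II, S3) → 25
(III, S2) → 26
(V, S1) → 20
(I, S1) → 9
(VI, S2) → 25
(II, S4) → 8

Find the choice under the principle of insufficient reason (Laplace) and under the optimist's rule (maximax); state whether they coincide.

Row averages: I=17.2, II=19.8, III=18, IV=24, V=19, VI=16.6
Highest average = 24 → IV.
Row maxima: I=22, II=37, III=26, IV=33, V=35, VI=29
Best best-case = 37 → II.

laplace → IV; maximax → II (disagree)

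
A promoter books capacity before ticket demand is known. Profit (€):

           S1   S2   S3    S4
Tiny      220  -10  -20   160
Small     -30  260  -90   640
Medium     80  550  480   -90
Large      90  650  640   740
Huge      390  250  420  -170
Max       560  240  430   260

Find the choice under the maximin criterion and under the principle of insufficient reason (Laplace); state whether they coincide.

maximin → Max; laplace → Large (disagree)

Row minima: Tiny=-20, Small=-90, Medium=-90, Large=90, Huge=-170, Max=240
Best worst-case = 240 → Max.
Row averages: Tiny=87.5, Small=195, Medium=255, Large=530, Huge=222.5, Max=372.5
Highest average = 530 → Large.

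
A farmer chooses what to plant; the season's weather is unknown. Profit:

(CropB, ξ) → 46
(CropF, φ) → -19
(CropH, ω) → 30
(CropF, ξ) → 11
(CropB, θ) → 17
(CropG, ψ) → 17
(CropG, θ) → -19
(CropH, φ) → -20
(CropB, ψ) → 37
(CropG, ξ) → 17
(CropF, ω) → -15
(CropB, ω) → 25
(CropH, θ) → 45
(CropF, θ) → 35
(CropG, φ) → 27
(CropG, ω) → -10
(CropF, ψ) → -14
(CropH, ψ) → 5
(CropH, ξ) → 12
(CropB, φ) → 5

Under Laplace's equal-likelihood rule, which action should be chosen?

CropB

Row averages: CropB=26, CropH=14.4, CropG=6.4, CropF=-0.4
Highest average = 26 → CropB.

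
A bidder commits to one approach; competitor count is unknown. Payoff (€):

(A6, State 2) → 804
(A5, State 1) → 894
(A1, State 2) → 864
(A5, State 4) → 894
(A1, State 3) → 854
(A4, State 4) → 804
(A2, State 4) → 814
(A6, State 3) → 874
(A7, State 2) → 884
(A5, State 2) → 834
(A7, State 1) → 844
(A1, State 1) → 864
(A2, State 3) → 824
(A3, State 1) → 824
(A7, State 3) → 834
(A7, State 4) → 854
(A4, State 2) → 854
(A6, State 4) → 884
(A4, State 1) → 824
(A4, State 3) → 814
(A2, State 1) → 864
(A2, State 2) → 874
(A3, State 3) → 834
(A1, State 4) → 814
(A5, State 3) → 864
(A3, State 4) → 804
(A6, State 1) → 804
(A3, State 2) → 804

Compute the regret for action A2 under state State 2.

10

Best payoff under State 2 is 884.
Regret = 884 − 874 = 10.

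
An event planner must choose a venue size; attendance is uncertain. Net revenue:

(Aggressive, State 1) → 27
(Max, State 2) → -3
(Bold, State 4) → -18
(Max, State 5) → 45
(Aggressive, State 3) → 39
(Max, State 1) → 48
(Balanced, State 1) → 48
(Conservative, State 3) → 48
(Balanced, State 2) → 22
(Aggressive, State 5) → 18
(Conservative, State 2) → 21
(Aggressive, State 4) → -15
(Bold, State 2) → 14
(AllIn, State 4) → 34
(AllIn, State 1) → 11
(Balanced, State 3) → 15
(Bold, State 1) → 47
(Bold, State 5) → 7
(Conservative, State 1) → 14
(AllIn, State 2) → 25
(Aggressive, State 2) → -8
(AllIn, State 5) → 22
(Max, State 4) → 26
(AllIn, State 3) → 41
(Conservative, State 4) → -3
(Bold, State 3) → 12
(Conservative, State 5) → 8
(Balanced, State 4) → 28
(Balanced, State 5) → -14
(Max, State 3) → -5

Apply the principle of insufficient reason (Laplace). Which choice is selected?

Row averages: Conservative=17.6, Balanced=19.8, Aggressive=12.2, Bold=12.4, AllIn=26.6, Max=22.2
Highest average = 26.6 → AllIn.

AllIn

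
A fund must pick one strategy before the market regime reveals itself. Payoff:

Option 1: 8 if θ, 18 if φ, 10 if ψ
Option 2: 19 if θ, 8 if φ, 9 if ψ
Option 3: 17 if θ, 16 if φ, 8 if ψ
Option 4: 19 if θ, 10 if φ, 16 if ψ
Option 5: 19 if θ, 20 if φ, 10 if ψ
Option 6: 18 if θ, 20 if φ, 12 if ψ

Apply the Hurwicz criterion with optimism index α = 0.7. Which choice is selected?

Option 6

Option 1: 0.7·18 + 0.3·8 = 15
Option 2: 0.7·19 + 0.3·8 = 15.7
Option 3: 0.7·17 + 0.3·8 = 14.3
Option 4: 0.7·19 + 0.3·10 = 16.3
Option 5: 0.7·20 + 0.3·10 = 17
Option 6: 0.7·20 + 0.3·12 = 17.6
Highest Hurwicz score = 17.6 → Option 6.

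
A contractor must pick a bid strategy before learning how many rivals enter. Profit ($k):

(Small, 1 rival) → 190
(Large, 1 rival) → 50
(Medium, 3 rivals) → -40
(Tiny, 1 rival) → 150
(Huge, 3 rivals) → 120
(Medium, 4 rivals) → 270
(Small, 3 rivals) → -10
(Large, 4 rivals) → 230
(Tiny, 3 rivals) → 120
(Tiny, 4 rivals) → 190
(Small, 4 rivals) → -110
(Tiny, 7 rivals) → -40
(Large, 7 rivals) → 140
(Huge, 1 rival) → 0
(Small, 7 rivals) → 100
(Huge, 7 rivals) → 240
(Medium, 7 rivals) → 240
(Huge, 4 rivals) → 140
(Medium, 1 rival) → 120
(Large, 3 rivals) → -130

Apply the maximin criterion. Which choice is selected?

Row minima: Tiny=-40, Small=-110, Medium=-40, Large=-130, Huge=0
Best worst-case = 0 → Huge.

Huge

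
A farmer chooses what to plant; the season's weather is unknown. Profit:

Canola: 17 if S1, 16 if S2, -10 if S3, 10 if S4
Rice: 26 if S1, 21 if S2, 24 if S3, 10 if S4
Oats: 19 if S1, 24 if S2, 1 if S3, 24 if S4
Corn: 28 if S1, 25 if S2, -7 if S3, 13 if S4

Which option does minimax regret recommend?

Column bests: S1=28, S2=25, S3=24, S4=24.
Canola regrets: 11, 9, 34, 14 → max 34
Rice regrets: 2, 4, 0, 14 → max 14
Oats regrets: 9, 1, 23, 0 → max 23
Corn regrets: 0, 0, 31, 11 → max 31
Smallest max regret = 14 → Rice.

Rice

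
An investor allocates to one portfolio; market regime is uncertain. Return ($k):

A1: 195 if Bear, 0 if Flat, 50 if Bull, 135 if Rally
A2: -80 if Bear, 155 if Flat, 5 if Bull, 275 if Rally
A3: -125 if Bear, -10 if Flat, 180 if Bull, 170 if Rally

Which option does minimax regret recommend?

A1

Column bests: Bear=195, Flat=155, Bull=180, Rally=275.
A1 regrets: 0, 155, 130, 140 → max 155
A2 regrets: 275, 0, 175, 0 → max 275
A3 regrets: 320, 165, 0, 105 → max 320
Smallest max regret = 155 → A1.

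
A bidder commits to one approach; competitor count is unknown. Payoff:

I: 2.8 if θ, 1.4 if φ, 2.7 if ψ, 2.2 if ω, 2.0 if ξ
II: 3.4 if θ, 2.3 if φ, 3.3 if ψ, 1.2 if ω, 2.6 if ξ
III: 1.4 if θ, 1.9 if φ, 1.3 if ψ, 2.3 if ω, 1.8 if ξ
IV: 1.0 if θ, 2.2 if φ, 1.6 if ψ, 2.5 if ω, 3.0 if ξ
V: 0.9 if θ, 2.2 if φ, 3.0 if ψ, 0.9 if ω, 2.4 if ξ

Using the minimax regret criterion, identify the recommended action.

Column bests: θ=3.4, φ=2.3, ψ=3.3, ω=2.5, ξ=3.0.
I regrets: 0.6, 0.9, 0.6, 0.3, 1.0 → max 1.0
II regrets: 0.0, 0.0, 0.0, 1.3, 0.4 → max 1.3
III regrets: 2.0, 0.4, 2.0, 0.2, 1.2 → max 2.0
IV regrets: 2.4, 0.1, 1.7, 0.0, 0.0 → max 2.4
V regrets: 2.5, 0.1, 0.3, 1.6, 0.6 → max 2.5
Smallest max regret = 1.0 → I.

I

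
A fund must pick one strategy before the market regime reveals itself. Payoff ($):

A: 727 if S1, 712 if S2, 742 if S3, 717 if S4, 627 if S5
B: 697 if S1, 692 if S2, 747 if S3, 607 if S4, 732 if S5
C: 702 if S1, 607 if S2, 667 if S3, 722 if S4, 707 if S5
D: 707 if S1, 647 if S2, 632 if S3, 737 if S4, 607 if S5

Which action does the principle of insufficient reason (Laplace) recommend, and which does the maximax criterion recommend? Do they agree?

laplace → A; maximax → B (disagree)

Row averages: A=705, B=695, C=681, D=666
Highest average = 705 → A.
Row maxima: A=742, B=747, C=722, D=737
Best best-case = 747 → B.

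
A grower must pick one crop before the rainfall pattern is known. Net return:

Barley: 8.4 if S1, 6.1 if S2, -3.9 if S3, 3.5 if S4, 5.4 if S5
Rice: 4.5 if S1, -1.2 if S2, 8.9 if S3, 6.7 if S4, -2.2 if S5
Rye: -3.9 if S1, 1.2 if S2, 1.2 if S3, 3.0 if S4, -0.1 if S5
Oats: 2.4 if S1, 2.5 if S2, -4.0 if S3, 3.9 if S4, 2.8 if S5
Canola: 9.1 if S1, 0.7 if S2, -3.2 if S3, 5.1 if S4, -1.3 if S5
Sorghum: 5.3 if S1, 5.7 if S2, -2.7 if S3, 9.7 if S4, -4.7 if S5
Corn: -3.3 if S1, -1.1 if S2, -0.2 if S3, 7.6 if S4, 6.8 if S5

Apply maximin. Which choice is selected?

Rice

Row minima: Barley=-3.9, Rice=-2.2, Rye=-3.9, Oats=-4.0, Canola=-3.2, Sorghum=-4.7, Corn=-3.3
Best worst-case = -2.2 → Rice.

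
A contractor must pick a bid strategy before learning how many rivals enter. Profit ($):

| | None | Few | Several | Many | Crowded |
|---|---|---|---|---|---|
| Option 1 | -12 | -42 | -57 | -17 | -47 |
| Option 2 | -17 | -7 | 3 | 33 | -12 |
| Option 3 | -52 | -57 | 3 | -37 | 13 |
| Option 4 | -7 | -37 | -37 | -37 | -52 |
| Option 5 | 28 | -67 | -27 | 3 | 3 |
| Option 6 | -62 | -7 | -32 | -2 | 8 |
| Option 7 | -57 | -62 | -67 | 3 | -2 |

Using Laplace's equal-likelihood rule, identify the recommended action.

Row averages: Option 1=-35, Option 2=0, Option 3=-26, Option 4=-34, Option 5=-12, Option 6=-19, Option 7=-37
Highest average = 0 → Option 2.

Option 2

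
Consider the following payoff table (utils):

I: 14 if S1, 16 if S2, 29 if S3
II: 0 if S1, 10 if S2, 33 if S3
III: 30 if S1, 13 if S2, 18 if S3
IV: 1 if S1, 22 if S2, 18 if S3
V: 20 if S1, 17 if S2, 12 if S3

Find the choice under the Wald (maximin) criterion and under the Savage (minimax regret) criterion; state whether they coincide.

Row minima: I=14, II=0, III=13, IV=1, V=12
Best worst-case = 14 → I.
Column bests: S1=30, S2=22, S3=33.
I regrets: 16, 6, 4 → max 16
II regrets: 30, 12, 0 → max 30
III regrets: 0, 9, 15 → max 15
IV regrets: 29, 0, 15 → max 29
V regrets: 10, 5, 21 → max 21
Smallest max regret = 15 → III.

maximin → I; minimax regret → III (disagree)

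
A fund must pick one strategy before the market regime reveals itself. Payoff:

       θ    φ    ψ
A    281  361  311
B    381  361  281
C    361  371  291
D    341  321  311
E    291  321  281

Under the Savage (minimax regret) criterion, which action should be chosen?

C

Column bests: θ=381, φ=371, ψ=311.
A regrets: 100, 10, 0 → max 100
B regrets: 0, 10, 30 → max 30
C regrets: 20, 0, 20 → max 20
D regrets: 40, 50, 0 → max 50
E regrets: 90, 50, 30 → max 90
Smallest max regret = 20 → C.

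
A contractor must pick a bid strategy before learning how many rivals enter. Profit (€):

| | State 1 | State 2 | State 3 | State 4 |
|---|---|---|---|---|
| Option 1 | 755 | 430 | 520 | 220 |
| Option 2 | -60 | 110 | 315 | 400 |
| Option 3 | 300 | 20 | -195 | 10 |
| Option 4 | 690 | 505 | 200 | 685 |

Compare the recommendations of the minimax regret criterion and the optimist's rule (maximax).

minimax regret → Option 4; maximax → Option 1 (disagree)

Column bests: State 1=755, State 2=505, State 3=520, State 4=685.
Option 1 regrets: 0, 75, 0, 465 → max 465
Option 2 regrets: 815, 395, 205, 285 → max 815
Option 3 regrets: 455, 485, 715, 675 → max 715
Option 4 regrets: 65, 0, 320, 0 → max 320
Smallest max regret = 320 → Option 4.
Row maxima: Option 1=755, Option 2=400, Option 3=300, Option 4=690
Best best-case = 755 → Option 1.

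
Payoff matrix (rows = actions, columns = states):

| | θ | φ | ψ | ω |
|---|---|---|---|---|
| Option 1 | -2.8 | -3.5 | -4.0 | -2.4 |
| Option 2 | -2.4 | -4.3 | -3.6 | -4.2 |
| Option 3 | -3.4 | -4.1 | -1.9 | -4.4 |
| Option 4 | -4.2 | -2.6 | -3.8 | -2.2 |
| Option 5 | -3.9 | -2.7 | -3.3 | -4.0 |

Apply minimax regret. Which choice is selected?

Column bests: θ=-2.4, φ=-2.6, ψ=-1.9, ω=-2.2.
Option 1 regrets: 0.4, 0.9, 2.1, 0.2 → max 2.1
Option 2 regrets: 0.0, 1.7, 1.7, 2.0 → max 2.0
Option 3 regrets: 1.0, 1.5, 0.0, 2.2 → max 2.2
Option 4 regrets: 1.8, 0.0, 1.9, 0.0 → max 1.9
Option 5 regrets: 1.5, 0.1, 1.4, 1.8 → max 1.8
Smallest max regret = 1.8 → Option 5.

Option 5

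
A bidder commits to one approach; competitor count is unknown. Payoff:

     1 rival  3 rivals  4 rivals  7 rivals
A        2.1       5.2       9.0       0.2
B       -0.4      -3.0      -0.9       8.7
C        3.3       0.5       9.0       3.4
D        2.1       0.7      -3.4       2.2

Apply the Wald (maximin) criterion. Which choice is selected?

C

Row minima: A=0.2, B=-3.0, C=0.5, D=-3.4
Best worst-case = 0.5 → C.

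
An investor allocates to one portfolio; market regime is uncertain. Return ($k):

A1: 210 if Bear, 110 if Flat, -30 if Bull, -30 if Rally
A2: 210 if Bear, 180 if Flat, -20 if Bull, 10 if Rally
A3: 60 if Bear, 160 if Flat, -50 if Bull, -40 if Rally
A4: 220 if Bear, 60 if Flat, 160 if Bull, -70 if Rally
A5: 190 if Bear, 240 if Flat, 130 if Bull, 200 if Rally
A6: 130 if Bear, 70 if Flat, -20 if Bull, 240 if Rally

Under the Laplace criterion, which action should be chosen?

Row averages: A1=65, A2=95, A3=32.5, A4=92.5, A5=190, A6=105
Highest average = 190 → A5.

A5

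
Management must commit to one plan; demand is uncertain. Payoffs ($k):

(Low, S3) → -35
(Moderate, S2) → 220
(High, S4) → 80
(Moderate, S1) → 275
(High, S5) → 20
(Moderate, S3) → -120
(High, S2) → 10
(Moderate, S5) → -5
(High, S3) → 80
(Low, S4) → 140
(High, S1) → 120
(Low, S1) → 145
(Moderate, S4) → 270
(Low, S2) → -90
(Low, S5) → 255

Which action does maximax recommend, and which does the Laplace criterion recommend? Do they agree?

Row maxima: Low=255, Moderate=275, High=120
Best best-case = 275 → Moderate.
Row averages: Low=83, Moderate=128, High=62
Highest average = 128 → Moderate.

maximax → Moderate; laplace → Moderate (agree)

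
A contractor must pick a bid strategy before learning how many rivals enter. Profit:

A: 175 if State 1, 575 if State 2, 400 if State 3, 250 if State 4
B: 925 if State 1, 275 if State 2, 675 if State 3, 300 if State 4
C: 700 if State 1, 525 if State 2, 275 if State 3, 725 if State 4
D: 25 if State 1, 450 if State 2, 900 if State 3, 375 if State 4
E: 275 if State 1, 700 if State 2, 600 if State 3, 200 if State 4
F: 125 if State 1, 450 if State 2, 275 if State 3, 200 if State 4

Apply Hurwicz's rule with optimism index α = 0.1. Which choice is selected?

B

A: 0.1·575 + 0.9·175 = 215
B: 0.1·925 + 0.9·275 = 340
C: 0.1·725 + 0.9·275 = 320
D: 0.1·900 + 0.9·25 = 112.5
E: 0.1·700 + 0.9·200 = 250
F: 0.1·450 + 0.9·125 = 157.5
Highest Hurwicz score = 340 → B.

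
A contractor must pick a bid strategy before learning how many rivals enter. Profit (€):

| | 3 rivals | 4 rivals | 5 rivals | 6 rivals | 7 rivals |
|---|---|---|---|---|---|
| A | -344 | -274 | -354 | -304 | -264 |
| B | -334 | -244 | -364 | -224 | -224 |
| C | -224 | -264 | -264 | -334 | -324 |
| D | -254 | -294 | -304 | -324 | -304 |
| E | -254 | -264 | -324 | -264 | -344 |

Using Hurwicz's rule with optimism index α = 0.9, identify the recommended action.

A: 0.9·(-264) + 0.1·(-354) = -273
B: 0.9·(-224) + 0.1·(-364) = -238
C: 0.9·(-224) + 0.1·(-334) = -235
D: 0.9·(-254) + 0.1·(-324) = -261
E: 0.9·(-254) + 0.1·(-344) = -263
Highest Hurwicz score = -235 → C.

C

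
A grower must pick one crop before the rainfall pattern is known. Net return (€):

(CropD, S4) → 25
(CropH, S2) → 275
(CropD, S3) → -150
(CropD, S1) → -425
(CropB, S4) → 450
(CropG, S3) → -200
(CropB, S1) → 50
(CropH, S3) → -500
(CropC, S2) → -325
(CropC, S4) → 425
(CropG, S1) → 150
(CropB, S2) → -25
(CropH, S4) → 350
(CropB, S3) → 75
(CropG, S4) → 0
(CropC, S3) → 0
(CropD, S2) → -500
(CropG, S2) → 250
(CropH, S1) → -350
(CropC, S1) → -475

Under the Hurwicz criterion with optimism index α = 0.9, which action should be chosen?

CropB

CropD: 0.9·25 + 0.1·(-500) = -27.5
CropH: 0.9·350 + 0.1·(-500) = 265
CropC: 0.9·425 + 0.1·(-475) = 335
CropG: 0.9·250 + 0.1·(-200) = 205
CropB: 0.9·450 + 0.1·(-25) = 402.5
Highest Hurwicz score = 402.5 → CropB.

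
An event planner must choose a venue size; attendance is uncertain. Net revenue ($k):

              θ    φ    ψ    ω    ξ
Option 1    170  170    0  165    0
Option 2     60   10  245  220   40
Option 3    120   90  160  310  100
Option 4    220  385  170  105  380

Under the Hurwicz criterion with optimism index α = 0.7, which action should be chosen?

Option 1: 0.7·170 + 0.3·0 = 119
Option 2: 0.7·245 + 0.3·10 = 174.5
Option 3: 0.7·310 + 0.3·90 = 244
Option 4: 0.7·385 + 0.3·105 = 301
Highest Hurwicz score = 301 → Option 4.

Option 4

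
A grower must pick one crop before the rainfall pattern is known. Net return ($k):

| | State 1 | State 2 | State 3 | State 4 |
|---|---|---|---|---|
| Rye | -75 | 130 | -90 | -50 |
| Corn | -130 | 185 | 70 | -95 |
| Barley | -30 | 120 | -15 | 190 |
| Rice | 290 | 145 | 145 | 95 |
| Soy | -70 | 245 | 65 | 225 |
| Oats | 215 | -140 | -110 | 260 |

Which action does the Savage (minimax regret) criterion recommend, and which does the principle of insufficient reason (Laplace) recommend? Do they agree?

Column bests: State 1=290, State 2=245, State 3=145, State 4=260.
Rye regrets: 365, 115, 235, 310 → max 365
Corn regrets: 420, 60, 75, 355 → max 420
Barley regrets: 320, 125, 160, 70 → max 320
Rice regrets: 0, 100, 0, 165 → max 165
Soy regrets: 360, 0, 80, 35 → max 360
Oats regrets: 75, 385, 255, 0 → max 385
Smallest max regret = 165 → Rice.
Row averages: Rye=-21.25, Corn=7.5, Barley=66.25, Rice=168.75, Soy=116.25, Oats=56.25
Highest average = 168.75 → Rice.

minimax regret → Rice; laplace → Rice (agree)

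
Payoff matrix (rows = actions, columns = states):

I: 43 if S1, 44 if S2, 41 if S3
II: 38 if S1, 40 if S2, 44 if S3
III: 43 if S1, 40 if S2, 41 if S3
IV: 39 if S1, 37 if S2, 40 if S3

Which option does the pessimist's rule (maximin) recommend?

I

Row minima: I=41, II=38, III=40, IV=37
Best worst-case = 41 → I.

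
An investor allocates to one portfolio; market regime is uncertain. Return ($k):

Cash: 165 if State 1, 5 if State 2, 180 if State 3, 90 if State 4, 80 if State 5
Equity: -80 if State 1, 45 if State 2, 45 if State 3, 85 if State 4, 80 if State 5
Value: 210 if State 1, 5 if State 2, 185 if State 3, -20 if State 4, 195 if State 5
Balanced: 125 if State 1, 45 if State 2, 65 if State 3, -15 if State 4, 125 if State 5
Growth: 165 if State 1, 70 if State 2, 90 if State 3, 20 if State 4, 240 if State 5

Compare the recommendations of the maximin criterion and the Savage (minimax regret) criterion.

maximin → Growth; minimax regret → Growth (agree)

Row minima: Cash=5, Equity=-80, Value=-20, Balanced=-15, Growth=20
Best worst-case = 20 → Growth.
Column bests: State 1=210, State 2=70, State 3=185, State 4=90, State 5=240.
Cash regrets: 45, 65, 5, 0, 160 → max 160
Equity regrets: 290, 25, 140, 5, 160 → max 290
Value regrets: 0, 65, 0, 110, 45 → max 110
Balanced regrets: 85, 25, 120, 105, 115 → max 120
Growth regrets: 45, 0, 95, 70, 0 → max 95
Smallest max regret = 95 → Growth.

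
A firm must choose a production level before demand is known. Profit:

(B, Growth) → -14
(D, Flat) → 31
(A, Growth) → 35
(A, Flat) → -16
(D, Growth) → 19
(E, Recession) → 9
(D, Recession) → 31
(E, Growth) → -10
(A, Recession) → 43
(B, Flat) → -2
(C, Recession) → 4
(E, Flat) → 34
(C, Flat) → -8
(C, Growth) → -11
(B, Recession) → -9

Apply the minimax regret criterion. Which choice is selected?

Column bests: Recession=43, Flat=34, Growth=35.
A regrets: 0, 50, 0 → max 50
B regrets: 52, 36, 49 → max 52
C regrets: 39, 42, 46 → max 46
D regrets: 12, 3, 16 → max 16
E regrets: 34, 0, 45 → max 45
Smallest max regret = 16 → D.

D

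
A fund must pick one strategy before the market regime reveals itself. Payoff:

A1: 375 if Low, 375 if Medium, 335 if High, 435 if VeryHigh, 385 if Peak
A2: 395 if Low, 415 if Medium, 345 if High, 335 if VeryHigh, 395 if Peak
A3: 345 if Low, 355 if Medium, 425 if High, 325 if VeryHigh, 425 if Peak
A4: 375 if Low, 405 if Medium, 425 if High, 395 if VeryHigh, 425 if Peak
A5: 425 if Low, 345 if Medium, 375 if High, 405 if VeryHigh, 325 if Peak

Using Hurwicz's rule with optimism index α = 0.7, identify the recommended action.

A1: 0.7·435 + 0.3·335 = 405
A2: 0.7·415 + 0.3·335 = 391
A3: 0.7·425 + 0.3·325 = 395
A4: 0.7·425 + 0.3·375 = 410
A5: 0.7·425 + 0.3·325 = 395
Highest Hurwicz score = 410 → A4.

A4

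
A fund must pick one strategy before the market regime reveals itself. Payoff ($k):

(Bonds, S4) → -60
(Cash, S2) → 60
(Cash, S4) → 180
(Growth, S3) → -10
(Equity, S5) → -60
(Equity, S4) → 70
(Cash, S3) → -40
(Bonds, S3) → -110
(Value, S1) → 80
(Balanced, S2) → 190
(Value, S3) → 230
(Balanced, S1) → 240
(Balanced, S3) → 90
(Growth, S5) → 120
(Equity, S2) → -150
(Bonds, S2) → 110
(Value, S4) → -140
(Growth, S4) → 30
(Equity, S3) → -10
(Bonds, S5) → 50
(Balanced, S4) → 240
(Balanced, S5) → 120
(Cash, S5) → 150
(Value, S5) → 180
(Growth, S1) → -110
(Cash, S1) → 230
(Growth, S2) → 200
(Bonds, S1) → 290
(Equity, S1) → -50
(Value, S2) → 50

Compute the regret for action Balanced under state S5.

60

Best payoff under S5 is 180.
Regret = 180 − 120 = 60.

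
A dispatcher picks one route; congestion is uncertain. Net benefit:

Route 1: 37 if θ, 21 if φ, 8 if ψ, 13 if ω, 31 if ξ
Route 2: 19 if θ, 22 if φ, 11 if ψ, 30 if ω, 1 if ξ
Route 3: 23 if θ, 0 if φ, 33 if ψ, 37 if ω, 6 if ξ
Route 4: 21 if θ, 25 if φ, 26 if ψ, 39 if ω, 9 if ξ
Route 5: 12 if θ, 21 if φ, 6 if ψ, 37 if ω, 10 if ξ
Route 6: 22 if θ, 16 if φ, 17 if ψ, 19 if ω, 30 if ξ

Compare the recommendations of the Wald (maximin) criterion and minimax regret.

maximin → Route 6; minimax regret → Route 6 (agree)

Row minima: Route 1=8, Route 2=1, Route 3=0, Route 4=9, Route 5=6, Route 6=16
Best worst-case = 16 → Route 6.
Column bests: θ=37, φ=25, ψ=33, ω=39, ξ=31.
Route 1 regrets: 0, 4, 25, 26, 0 → max 26
Route 2 regrets: 18, 3, 22, 9, 30 → max 30
Route 3 regrets: 14, 25, 0, 2, 25 → max 25
Route 4 regrets: 16, 0, 7, 0, 22 → max 22
Route 5 regrets: 25, 4, 27, 2, 21 → max 27
Route 6 regrets: 15, 9, 16, 20, 1 → max 20
Smallest max regret = 20 → Route 6.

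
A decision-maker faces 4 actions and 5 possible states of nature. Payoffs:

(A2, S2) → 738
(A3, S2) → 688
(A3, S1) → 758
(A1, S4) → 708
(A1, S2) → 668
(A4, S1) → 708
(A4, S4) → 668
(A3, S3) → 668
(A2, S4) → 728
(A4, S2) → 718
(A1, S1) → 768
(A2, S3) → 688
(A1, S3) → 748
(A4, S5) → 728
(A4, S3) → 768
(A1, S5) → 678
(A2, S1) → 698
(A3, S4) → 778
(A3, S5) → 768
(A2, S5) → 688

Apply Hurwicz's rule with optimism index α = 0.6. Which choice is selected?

A3

A1: 0.6·768 + 0.4·668 = 728
A2: 0.6·738 + 0.4·688 = 718
A3: 0.6·778 + 0.4·668 = 734
A4: 0.6·768 + 0.4·668 = 728
Highest Hurwicz score = 734 → A3.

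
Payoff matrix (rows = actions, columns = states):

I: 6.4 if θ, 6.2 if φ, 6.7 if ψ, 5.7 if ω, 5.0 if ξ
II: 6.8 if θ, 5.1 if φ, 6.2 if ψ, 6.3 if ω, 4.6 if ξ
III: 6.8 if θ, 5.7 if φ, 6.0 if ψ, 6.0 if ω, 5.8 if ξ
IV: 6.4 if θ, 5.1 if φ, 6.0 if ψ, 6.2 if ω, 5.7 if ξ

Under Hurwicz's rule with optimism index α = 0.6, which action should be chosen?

III

I: 0.6·6.7 + 0.4·5.0 = 6.02
II: 0.6·6.8 + 0.4·4.6 = 5.92
III: 0.6·6.8 + 0.4·5.7 = 6.36
IV: 0.6·6.4 + 0.4·5.1 = 5.88
Highest Hurwicz score = 6.36 → III.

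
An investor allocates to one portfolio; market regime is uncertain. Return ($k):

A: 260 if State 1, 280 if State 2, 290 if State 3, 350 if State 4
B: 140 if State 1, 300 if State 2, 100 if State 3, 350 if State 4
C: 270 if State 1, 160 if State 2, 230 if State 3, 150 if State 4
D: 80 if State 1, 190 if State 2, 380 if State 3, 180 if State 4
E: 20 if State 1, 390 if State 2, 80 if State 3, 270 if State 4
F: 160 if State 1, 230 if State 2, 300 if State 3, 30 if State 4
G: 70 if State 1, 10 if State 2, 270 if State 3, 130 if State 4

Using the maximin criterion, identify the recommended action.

Row minima: A=260, B=100, C=150, D=80, E=20, F=30, G=10
Best worst-case = 260 → A.

A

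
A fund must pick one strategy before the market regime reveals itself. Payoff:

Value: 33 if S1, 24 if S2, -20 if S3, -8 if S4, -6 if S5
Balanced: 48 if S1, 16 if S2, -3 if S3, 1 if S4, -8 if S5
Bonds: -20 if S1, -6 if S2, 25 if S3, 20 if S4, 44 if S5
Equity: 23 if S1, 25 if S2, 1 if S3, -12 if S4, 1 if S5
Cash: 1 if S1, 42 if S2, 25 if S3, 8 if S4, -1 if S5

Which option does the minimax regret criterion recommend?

Equity

Column bests: S1=48, S2=42, S3=25, S4=20, S5=44.
Value regrets: 15, 18, 45, 28, 50 → max 50
Balanced regrets: 0, 26, 28, 19, 52 → max 52
Bonds regrets: 68, 48, 0, 0, 0 → max 68
Equity regrets: 25, 17, 24, 32, 43 → max 43
Cash regrets: 47, 0, 0, 12, 45 → max 47
Smallest max regret = 43 → Equity.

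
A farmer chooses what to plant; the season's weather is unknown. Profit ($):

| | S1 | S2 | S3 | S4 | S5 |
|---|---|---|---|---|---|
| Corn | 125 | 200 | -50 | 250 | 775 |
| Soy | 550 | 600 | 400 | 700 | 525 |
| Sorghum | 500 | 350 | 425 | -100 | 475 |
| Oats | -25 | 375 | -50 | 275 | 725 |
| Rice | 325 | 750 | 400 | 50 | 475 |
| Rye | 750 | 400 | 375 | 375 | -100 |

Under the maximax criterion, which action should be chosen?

Row maxima: Corn=775, Soy=700, Sorghum=500, Oats=725, Rice=750, Rye=750
Best best-case = 775 → Corn.

Corn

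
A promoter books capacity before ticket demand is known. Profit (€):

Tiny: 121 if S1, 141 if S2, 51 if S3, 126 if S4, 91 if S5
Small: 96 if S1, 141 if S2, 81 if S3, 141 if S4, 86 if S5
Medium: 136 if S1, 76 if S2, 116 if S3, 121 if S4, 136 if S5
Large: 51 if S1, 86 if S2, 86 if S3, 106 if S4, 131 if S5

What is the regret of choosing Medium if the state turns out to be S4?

Best payoff under S4 is 141.
Regret = 141 − 121 = 20.

20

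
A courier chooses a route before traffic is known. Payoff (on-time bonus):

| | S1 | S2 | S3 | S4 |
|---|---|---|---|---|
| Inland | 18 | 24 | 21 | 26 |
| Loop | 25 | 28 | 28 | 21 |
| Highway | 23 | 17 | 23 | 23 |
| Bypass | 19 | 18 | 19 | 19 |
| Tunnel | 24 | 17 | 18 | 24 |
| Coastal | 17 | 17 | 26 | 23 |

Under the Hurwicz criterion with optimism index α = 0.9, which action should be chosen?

Loop

Inland: 0.9·26 + 0.1·18 = 25.2
Loop: 0.9·28 + 0.1·21 = 27.3
Highway: 0.9·23 + 0.1·17 = 22.4
Bypass: 0.9·19 + 0.1·18 = 18.9
Tunnel: 0.9·24 + 0.1·17 = 23.3
Coastal: 0.9·26 + 0.1·17 = 25.1
Highest Hurwicz score = 27.3 → Loop.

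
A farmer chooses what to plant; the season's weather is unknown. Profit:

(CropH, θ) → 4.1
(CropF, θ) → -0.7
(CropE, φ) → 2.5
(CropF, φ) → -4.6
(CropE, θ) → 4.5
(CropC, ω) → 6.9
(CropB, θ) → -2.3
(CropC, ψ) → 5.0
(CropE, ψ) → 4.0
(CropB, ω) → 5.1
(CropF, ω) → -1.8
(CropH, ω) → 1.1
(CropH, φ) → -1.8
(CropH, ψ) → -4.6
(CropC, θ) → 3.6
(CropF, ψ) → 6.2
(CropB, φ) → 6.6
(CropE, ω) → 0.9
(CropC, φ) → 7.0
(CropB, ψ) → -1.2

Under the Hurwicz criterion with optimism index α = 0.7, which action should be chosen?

CropB: 0.7·6.6 + 0.3·(-2.3) = 3.93
CropH: 0.7·4.1 + 0.3·(-4.6) = 1.49
CropF: 0.7·6.2 + 0.3·(-4.6) = 2.96
CropC: 0.7·7.0 + 0.3·3.6 = 5.98
CropE: 0.7·4.5 + 0.3·0.9 = 3.42
Highest Hurwicz score = 5.98 → CropC.

CropC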